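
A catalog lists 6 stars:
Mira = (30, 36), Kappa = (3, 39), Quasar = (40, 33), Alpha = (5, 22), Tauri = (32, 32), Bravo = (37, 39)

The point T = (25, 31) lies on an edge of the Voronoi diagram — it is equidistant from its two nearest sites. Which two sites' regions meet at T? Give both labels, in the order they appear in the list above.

Squared distances from T to each site:
d²(T, Mira) = (25−30)² + (31−36)² = 25 + 25 = 50
d²(T, Kappa) = (25−3)² + (31−39)² = 484 + 64 = 548
d²(T, Quasar) = (25−40)² + (31−33)² = 225 + 4 = 229
d²(T, Alpha) = (25−5)² + (31−22)² = 400 + 81 = 481
d²(T, Tauri) = (25−32)² + (31−32)² = 49 + 1 = 50
d²(T, Bravo) = (25−37)² + (31−39)² = 144 + 64 = 208
T is equidistant from Mira and Tauri (both at squared distance 50), and every other site is strictly farther — so T lies on the Mira–Tauri Voronoi edge.

Mira and Tauri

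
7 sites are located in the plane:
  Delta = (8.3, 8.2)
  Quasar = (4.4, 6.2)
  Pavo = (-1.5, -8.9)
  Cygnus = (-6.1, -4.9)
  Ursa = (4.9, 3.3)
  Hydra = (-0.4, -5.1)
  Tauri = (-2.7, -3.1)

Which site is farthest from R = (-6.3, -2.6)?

Since √ is increasing, it suffices to compare squared distances:
d²(R, Delta) = (-6.3−8.3)² + (-2.6−8.2)² = 213.16 + 116.64 = 329.8
d²(R, Quasar) = (-6.3−4.4)² + (-2.6−6.2)² = 114.49 + 77.44 = 191.93
d²(R, Pavo) = (-6.3−(-1.5))² + (-2.6−(-8.9))² = 23.04 + 39.69 = 62.73
d²(R, Cygnus) = (-6.3−(-6.1))² + (-2.6−(-4.9))² = 0.04 + 5.29 = 5.33
d²(R, Ursa) = (-6.3−4.9)² + (-2.6−3.3)² = 125.44 + 34.81 = 160.25
d²(R, Hydra) = (-6.3−(-0.4))² + (-2.6−(-5.1))² = 34.81 + 6.25 = 41.06
d²(R, Tauri) = (-6.3−(-2.7))² + (-2.6−(-3.1))² = 12.96 + 0.25 = 13.21
The largest is to Delta.

Delta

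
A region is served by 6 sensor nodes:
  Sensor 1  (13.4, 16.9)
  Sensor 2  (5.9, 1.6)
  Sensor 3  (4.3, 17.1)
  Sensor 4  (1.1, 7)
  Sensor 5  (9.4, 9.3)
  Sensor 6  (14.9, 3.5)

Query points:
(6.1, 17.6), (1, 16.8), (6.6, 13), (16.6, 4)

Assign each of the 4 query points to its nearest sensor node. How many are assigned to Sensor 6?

(6.1, 17.6) — d² to each: Sensor 1:53.78, Sensor 2:256.04, Sensor 3:3.49, Sensor 4:137.36, Sensor 5:79.78, Sensor 6:276.25 → nearest is Sensor 3
(1, 16.8) — d² to each: Sensor 1:153.77, Sensor 2:255.05, Sensor 3:10.98, Sensor 4:96.05, Sensor 5:126.81, Sensor 6:370.1 → nearest is Sensor 3
(6.6, 13) — d² to each: Sensor 1:61.45, Sensor 2:130.45, Sensor 3:22.1, Sensor 4:66.25, Sensor 5:21.53, Sensor 6:159.14 → nearest is Sensor 5
(16.6, 4) — d² to each: Sensor 1:176.65, Sensor 2:120.25, Sensor 3:322.9, Sensor 4:249.25, Sensor 5:79.93, Sensor 6:3.14 → nearest is Sensor 6
1 of the 4 points has Sensor 6 as nearest.

1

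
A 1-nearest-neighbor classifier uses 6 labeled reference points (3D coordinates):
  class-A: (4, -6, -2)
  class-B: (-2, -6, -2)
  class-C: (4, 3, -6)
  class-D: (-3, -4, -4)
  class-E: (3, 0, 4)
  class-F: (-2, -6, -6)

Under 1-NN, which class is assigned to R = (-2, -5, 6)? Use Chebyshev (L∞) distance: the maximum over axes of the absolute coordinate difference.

d(R, class-A) = max(6, 1, 8) = 8
d(R, class-B) = max(0, 1, 8) = 8
d(R, class-C) = max(6, 8, 12) = 12
d(R, class-D) = max(1, 1, 10) = 10
d(R, class-E) = max(5, 5, 2) = 5
d(R, class-F) = max(0, 1, 12) = 12
class-E is nearest.

class-E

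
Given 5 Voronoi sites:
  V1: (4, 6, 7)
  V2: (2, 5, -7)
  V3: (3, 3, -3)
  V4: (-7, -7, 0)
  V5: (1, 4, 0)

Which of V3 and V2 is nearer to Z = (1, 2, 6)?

V3

Compare squared distances:
|ZV3|² = (1−3)² + (2−3)² + (6−(-3))² = 4 + 1 + 81 = 86
|ZV2|² = (1−2)² + (2−5)² + (6−(-7))² = 1 + 9 + 169 = 179
86 < 179, so V3 is closer.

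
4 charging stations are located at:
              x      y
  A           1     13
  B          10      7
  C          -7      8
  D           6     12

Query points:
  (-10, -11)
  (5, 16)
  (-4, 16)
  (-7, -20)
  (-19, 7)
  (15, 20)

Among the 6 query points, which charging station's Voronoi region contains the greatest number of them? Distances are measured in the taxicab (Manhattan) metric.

C

(-10, -11) — d to each: A:35, B:38, C:22, D:39 → nearest is C
(5, 16) — d to each: A:7, B:14, C:20, D:5 → nearest is D
(-4, 16) — d to each: A:8, B:23, C:11, D:14 → nearest is A
(-7, -20) — d to each: A:41, B:44, C:28, D:45 → nearest is C
(-19, 7) — d to each: A:26, B:29, C:13, D:30 → nearest is C
(15, 20) — d to each: A:21, B:18, C:34, D:17 → nearest is D
Tally — A:1, C:3, D:2. C captures the most (3).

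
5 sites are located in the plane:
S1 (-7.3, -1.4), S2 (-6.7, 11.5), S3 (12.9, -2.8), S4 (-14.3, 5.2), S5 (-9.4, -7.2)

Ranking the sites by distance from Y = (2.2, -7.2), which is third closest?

S5

Squared Euclidean distances:
|YS1|² = (2.2−(-7.3))² + (-7.2−(-1.4))² = 90.25 + 33.64 = 123.89
|YS2|² = (2.2−(-6.7))² + (-7.2−11.5)² = 79.21 + 349.69 = 428.9
|YS3|² = (2.2−12.9)² + (-7.2−(-2.8))² = 114.49 + 19.36 = 133.85
|YS4|² = (2.2−(-14.3))² + (-7.2−5.2)² = 272.25 + 153.76 = 426.01
|YS5|² = (2.2−(-9.4))² + (-7.2−(-7.2))² = 134.56 + 0 = 134.56
Sorted ascending: S1, S3, S5, S4, … — the third-nearest is S5.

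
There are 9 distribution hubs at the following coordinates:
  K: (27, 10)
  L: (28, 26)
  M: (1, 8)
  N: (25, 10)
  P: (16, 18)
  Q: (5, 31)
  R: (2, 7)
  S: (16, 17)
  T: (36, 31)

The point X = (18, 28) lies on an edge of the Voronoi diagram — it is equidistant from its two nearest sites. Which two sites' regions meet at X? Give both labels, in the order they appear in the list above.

Squared distances from X to each site:
|XK|² = 81 + 324 = 405
|XL|² = 100 + 4 = 104
|XM|² = 289 + 400 = 689
|XN|² = 49 + 324 = 373
|XP|² = 4 + 100 = 104
|XQ|² = 169 + 9 = 178
|XR|² = 256 + 441 = 697
|XS|² = 4 + 121 = 125
|XT|² = 324 + 9 = 333
X is equidistant from L and P (both at squared distance 104), and every other site is strictly farther — so X lies on the L–P Voronoi edge.

L and P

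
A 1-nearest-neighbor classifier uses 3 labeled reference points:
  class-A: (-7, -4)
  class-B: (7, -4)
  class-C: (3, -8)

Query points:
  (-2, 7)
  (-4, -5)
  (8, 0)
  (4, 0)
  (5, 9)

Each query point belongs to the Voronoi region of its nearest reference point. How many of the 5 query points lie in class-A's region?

2

(-2, 7) — d² to each: class-A:146, class-B:202, class-C:250 → nearest is class-A
(-4, -5) — d² to each: class-A:10, class-B:122, class-C:58 → nearest is class-A
(8, 0) — d² to each: class-A:241, class-B:17, class-C:89 → nearest is class-B
(4, 0) — d² to each: class-A:137, class-B:25, class-C:65 → nearest is class-B
(5, 9) — d² to each: class-A:313, class-B:173, class-C:293 → nearest is class-B
2 of the 5 points have class-A as nearest.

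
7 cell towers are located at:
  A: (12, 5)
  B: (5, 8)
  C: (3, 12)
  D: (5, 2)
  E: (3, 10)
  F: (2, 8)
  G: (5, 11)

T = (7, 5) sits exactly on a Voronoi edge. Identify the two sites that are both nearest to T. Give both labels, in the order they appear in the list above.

Squared distances from T to each site:
|TA|² = (7−12)² + (5−5)² = 25 + 0 = 25
|TB|² = (7−5)² + (5−8)² = 4 + 9 = 13
|TC|² = (7−3)² + (5−12)² = 16 + 49 = 65
|TD|² = (7−5)² + (5−2)² = 4 + 9 = 13
|TE|² = (7−3)² + (5−10)² = 16 + 25 = 41
|TF|² = (7−2)² + (5−8)² = 25 + 9 = 34
|TG|² = (7−5)² + (5−11)² = 4 + 36 = 40
T is equidistant from B and D (both at squared distance 13), and every other site is strictly farther — so T lies on the B–D Voronoi edge.

B and D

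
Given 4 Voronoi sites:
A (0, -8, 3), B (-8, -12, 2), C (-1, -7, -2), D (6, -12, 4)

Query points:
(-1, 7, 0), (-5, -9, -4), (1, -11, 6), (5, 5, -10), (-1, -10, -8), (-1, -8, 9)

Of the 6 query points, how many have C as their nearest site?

(-1, 7, 0) — d² to each: A:235, B:414, C:200, D:426 → nearest is C
(-5, -9, -4) — d² to each: A:75, B:54, C:24, D:194 → nearest is C
(1, -11, 6) — d² to each: A:19, B:98, C:84, D:30 → nearest is A
(5, 5, -10) — d² to each: A:363, B:602, C:244, D:486 → nearest is C
(-1, -10, -8) — d² to each: A:126, B:153, C:45, D:197 → nearest is C
(-1, -8, 9) — d² to each: A:37, B:114, C:122, D:90 → nearest is A
4 of the 6 points have C as nearest.

4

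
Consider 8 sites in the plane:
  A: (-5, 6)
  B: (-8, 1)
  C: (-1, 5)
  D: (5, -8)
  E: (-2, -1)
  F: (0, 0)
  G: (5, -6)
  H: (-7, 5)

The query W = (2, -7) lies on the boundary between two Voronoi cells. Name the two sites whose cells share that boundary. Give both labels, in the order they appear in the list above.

D and G

Squared distances from W to each site:
|WA|² = (2−(-5))² + (-7−6)² = 49 + 169 = 218
|WB|² = (2−(-8))² + (-7−1)² = 100 + 64 = 164
|WC|² = (2−(-1))² + (-7−5)² = 9 + 144 = 153
|WD|² = (2−5)² + (-7−(-8))² = 9 + 1 = 10
|WE|² = (2−(-2))² + (-7−(-1))² = 16 + 36 = 52
|WF|² = (2−0)² + (-7−0)² = 4 + 49 = 53
|WG|² = (2−5)² + (-7−(-6))² = 9 + 1 = 10
|WH|² = (2−(-7))² + (-7−5)² = 81 + 144 = 225
W is equidistant from D and G (both at squared distance 10), and every other site is strictly farther — so W lies on the D–G Voronoi edge.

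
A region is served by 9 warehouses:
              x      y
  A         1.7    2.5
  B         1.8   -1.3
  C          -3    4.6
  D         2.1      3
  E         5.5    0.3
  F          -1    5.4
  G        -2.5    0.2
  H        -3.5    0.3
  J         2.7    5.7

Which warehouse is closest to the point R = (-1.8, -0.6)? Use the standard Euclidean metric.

G

Squared Euclidean distances:
|RA|² = 12.25 + 9.61 = 21.86
|RB|² = 12.96 + 0.49 = 13.45
|RC|² = 1.44 + 27.04 = 28.48
|RD|² = 15.21 + 12.96 = 28.17
|RE|² = 53.29 + 0.81 = 54.1
|RF|² = 0.64 + 36 = 36.64
|RG|² = 0.49 + 0.64 = 1.13
|RH|² = 2.89 + 0.81 = 3.7
|RJ|² = 20.25 + 39.69 = 59.94
G is nearest.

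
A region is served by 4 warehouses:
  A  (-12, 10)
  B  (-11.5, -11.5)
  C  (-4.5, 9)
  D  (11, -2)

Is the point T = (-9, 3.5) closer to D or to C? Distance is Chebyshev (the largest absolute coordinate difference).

d(T,D) = max(20, 5.5) = 20
d(T,C) = max(4.5, 5.5) = 5.5
20 > 5.5, so C is closer.

C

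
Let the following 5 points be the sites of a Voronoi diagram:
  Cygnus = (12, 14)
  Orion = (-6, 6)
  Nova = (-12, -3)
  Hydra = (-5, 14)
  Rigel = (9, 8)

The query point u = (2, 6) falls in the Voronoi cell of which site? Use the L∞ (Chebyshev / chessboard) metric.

Rigel

d(u, Cygnus) = max(10, 8) = 10
d(u, Orion) = max(8, 0) = 8
d(u, Nova) = max(14, 9) = 14
d(u, Hydra) = max(7, 8) = 8
d(u, Rigel) = max(7, 2) = 7
The smallest is to Rigel, so u lies in the Voronoi region of Rigel.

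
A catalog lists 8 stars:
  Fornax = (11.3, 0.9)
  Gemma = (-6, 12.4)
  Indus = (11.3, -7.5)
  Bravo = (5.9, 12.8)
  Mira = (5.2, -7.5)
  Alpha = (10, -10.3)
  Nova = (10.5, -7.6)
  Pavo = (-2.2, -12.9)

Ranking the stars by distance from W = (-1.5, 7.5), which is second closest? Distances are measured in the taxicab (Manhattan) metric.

Bravo

d(W, Fornax) = |-1.5−11.3| + |7.5−0.9| = 12.8 + 6.6 = 19.4
d(W, Gemma) = |-1.5−(-6)| + |7.5−12.4| = 4.5 + 4.9 = 9.4
d(W, Indus) = |-1.5−11.3| + |7.5−(-7.5)| = 12.8 + 15 = 27.8
d(W, Bravo) = |-1.5−5.9| + |7.5−12.8| = 7.4 + 5.3 = 12.7
d(W, Mira) = |-1.5−5.2| + |7.5−(-7.5)| = 6.7 + 15 = 21.7
d(W, Alpha) = |-1.5−10| + |7.5−(-10.3)| = 11.5 + 17.8 = 29.3
d(W, Nova) = |-1.5−10.5| + |7.5−(-7.6)| = 12 + 15.1 = 27.1
d(W, Pavo) = |-1.5−(-2.2)| + |7.5−(-12.9)| = 0.7 + 20.4 = 21.1
Sorted ascending: Gemma, Bravo, Fornax, … — the second-nearest is Bravo.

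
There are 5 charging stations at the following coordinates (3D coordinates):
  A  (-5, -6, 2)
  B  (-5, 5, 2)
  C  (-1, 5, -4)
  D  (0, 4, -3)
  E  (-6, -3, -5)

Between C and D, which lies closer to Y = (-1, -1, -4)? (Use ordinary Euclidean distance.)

D

Compare squared distances:
|YC|² = (-1−(-1))² + (-1−5)² + (-4−(-4))² = 0 + 36 + 0 = 36
|YD|² = (-1−0)² + (-1−4)² + (-4−(-3))² = 1 + 25 + 1 = 27
36 > 27, so D is closer.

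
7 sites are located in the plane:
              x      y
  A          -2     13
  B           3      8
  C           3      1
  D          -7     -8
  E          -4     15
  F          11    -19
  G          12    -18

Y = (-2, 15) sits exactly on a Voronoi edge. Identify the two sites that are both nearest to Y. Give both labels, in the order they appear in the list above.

Squared distances from Y to each site:
|YA|² = (-2−(-2))² + (15−13)² = 0 + 4 = 4
|YB|² = (-2−3)² + (15−8)² = 25 + 49 = 74
|YC|² = (-2−3)² + (15−1)² = 25 + 196 = 221
|YD|² = (-2−(-7))² + (15−(-8))² = 25 + 529 = 554
|YE|² = (-2−(-4))² + (15−15)² = 4 + 0 = 4
|YF|² = (-2−11)² + (15−(-19))² = 169 + 1156 = 1325
|YG|² = (-2−12)² + (15−(-18))² = 196 + 1089 = 1285
Y is equidistant from A and E (both at squared distance 4), and every other site is strictly farther — so Y lies on the A–E Voronoi edge.

A and E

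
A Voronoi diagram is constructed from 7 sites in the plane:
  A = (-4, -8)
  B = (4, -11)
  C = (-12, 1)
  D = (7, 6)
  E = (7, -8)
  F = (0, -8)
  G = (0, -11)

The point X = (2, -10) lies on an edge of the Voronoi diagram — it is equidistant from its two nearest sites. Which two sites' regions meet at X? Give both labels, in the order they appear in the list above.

B and G

Squared distances from X to each site:
|XA|² = (2−(-4))² + (-10−(-8))² = 36 + 4 = 40
|XB|² = (2−4)² + (-10−(-11))² = 4 + 1 = 5
|XC|² = (2−(-12))² + (-10−1)² = 196 + 121 = 317
|XD|² = (2−7)² + (-10−6)² = 25 + 256 = 281
|XE|² = (2−7)² + (-10−(-8))² = 25 + 4 = 29
|XF|² = (2−0)² + (-10−(-8))² = 4 + 4 = 8
|XG|² = (2−0)² + (-10−(-11))² = 4 + 1 = 5
X is equidistant from B and G (both at squared distance 5), and every other site is strictly farther — so X lies on the B–G Voronoi edge.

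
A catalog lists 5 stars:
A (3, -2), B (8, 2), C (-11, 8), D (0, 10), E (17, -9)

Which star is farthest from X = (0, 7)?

E

Since √ is increasing, it suffices to compare squared distances:
|XA|² = (0−3)² + (7−(-2))² = 9 + 81 = 90
|XB|² = (0−8)² + (7−2)² = 64 + 25 = 89
|XC|² = (0−(-11))² + (7−8)² = 121 + 1 = 122
|XD|² = (0−0)² + (7−10)² = 0 + 9 = 9
|XE|² = (0−17)² + (7−(-9))² = 289 + 256 = 545
The largest is to E.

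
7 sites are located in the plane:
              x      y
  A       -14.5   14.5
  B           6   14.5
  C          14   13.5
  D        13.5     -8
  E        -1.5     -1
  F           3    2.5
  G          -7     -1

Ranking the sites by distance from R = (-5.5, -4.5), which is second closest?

Since √ is increasing, it suffices to compare squared distances:
|RA|² = (-5.5−(-14.5))² + (-4.5−14.5)² = 81 + 361 = 442
|RB|² = (-5.5−6)² + (-4.5−14.5)² = 132.25 + 361 = 493.25
|RC|² = (-5.5−14)² + (-4.5−13.5)² = 380.25 + 324 = 704.25
|RD|² = (-5.5−13.5)² + (-4.5−(-8))² = 361 + 12.25 = 373.25
|RE|² = (-5.5−(-1.5))² + (-4.5−(-1))² = 16 + 12.25 = 28.25
|RF|² = (-5.5−3)² + (-4.5−2.5)² = 72.25 + 49 = 121.25
|RG|² = (-5.5−(-7))² + (-4.5−(-1))² = 2.25 + 12.25 = 14.5
Sorted ascending: G, E, F, … — the second-nearest is E.

E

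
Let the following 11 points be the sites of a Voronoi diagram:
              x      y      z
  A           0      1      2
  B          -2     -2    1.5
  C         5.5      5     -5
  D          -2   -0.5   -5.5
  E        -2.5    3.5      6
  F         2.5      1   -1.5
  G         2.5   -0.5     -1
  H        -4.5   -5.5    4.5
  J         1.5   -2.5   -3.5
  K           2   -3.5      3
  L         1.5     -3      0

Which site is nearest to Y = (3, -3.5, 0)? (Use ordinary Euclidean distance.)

L

Since √ is increasing, it suffices to compare squared distances:
|YA|² = (3−0)² + (-3.5−1)² + (0−2)² = 9 + 20.25 + 4 = 33.25
|YB|² = (3−(-2))² + (-3.5−(-2))² + (0−1.5)² = 25 + 2.25 + 2.25 = 29.5
|YC|² = (3−5.5)² + (-3.5−5)² + (0−(-5))² = 6.25 + 72.25 + 25 = 103.5
|YD|² = (3−(-2))² + (-3.5−(-0.5))² + (0−(-5.5))² = 25 + 9 + 30.25 = 64.25
|YE|² = (3−(-2.5))² + (-3.5−3.5)² + (0−6)² = 30.25 + 49 + 36 = 115.25
|YF|² = (3−2.5)² + (-3.5−1)² + (0−(-1.5))² = 0.25 + 20.25 + 2.25 = 22.75
|YG|² = (3−2.5)² + (-3.5−(-0.5))² + (0−(-1))² = 0.25 + 9 + 1 = 10.25
|YH|² = (3−(-4.5))² + (-3.5−(-5.5))² + (0−4.5)² = 56.25 + 4 + 20.25 = 80.5
|YJ|² = (3−1.5)² + (-3.5−(-2.5))² + (0−(-3.5))² = 2.25 + 1 + 12.25 = 15.5
|YK|² = (3−2)² + (-3.5−(-3.5))² + (0−3)² = 1 + 0 + 9 = 10
|YL|² = (3−1.5)² + (-3.5−(-3))² + (0−0)² = 2.25 + 0.25 + 0 = 2.5
The smallest is to L, so Y lies in the Voronoi region of L.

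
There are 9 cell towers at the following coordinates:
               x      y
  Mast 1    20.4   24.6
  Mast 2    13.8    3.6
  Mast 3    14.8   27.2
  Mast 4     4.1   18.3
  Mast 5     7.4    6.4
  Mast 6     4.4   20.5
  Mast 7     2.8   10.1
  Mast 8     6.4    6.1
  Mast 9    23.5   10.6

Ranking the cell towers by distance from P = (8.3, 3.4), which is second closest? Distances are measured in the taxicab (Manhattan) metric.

d(P, Mast 1) = 12.1 + 21.2 = 33.3
d(P, Mast 2) = 5.5 + 0.2 = 5.7
d(P, Mast 3) = 6.5 + 23.8 = 30.3
d(P, Mast 4) = 4.2 + 14.9 = 19.1
d(P, Mast 5) = 0.9 + 3 = 3.9
d(P, Mast 6) = 3.9 + 17.1 = 21
d(P, Mast 7) = 5.5 + 6.7 = 12.2
d(P, Mast 8) = 1.9 + 2.7 = 4.6
d(P, Mast 9) = 15.2 + 7.2 = 22.4
Sorted ascending: Mast 5, Mast 8, Mast 2, … — the second-nearest is Mast 8.

Mast 8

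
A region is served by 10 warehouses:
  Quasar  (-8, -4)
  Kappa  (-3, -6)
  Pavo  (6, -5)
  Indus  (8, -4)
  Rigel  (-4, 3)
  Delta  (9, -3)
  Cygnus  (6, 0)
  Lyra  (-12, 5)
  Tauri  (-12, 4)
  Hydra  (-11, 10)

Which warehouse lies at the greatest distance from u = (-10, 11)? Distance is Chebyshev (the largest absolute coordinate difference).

d(u, Quasar) = max(2, 15) = 15
d(u, Kappa) = max(7, 17) = 17
d(u, Pavo) = max(16, 16) = 16
d(u, Indus) = max(18, 15) = 18
d(u, Rigel) = max(6, 8) = 8
d(u, Delta) = max(19, 14) = 19
d(u, Cygnus) = max(16, 11) = 16
d(u, Lyra) = max(2, 6) = 6
d(u, Tauri) = max(2, 7) = 7
d(u, Hydra) = max(1, 1) = 1
The largest is to Delta.

Delta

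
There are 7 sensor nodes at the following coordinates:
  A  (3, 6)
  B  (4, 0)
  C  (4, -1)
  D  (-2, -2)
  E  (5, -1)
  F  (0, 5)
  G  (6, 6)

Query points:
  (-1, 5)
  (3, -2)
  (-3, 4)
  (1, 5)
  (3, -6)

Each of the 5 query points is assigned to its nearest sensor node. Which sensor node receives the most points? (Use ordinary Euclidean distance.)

(-1, 5) — d² to each: A:17, B:50, C:61, D:50, E:72, F:1, G:50 → nearest is F
(3, -2) — d² to each: A:64, B:5, C:2, D:25, E:5, F:58, G:73 → nearest is C
(-3, 4) — d² to each: A:40, B:65, C:74, D:37, E:89, F:10, G:85 → nearest is F
(1, 5) — d² to each: A:5, B:34, C:45, D:58, E:52, F:1, G:26 → nearest is F
(3, -6) — d² to each: A:144, B:37, C:26, D:41, E:29, F:130, G:153 → nearest is C
Tally — C:2, F:3. F captures the most (3).

F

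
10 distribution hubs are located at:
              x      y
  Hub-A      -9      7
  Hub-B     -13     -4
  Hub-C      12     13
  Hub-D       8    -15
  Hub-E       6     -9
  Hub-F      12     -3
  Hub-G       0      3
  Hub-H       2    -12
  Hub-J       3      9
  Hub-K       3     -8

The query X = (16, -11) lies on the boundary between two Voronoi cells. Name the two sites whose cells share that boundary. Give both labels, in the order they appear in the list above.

Hub-D and Hub-F

Squared distances from X to each site:
d²(X, Hub-A) = (16−(-9))² + (-11−7)² = 625 + 324 = 949
d²(X, Hub-B) = (16−(-13))² + (-11−(-4))² = 841 + 49 = 890
d²(X, Hub-C) = (16−12)² + (-11−13)² = 16 + 576 = 592
d²(X, Hub-D) = (16−8)² + (-11−(-15))² = 64 + 16 = 80
d²(X, Hub-E) = (16−6)² + (-11−(-9))² = 100 + 4 = 104
d²(X, Hub-F) = (16−12)² + (-11−(-3))² = 16 + 64 = 80
d²(X, Hub-G) = (16−0)² + (-11−3)² = 256 + 196 = 452
d²(X, Hub-H) = (16−2)² + (-11−(-12))² = 196 + 1 = 197
d²(X, Hub-J) = (16−3)² + (-11−9)² = 169 + 400 = 569
d²(X, Hub-K) = (16−3)² + (-11−(-8))² = 169 + 9 = 178
X is equidistant from Hub-D and Hub-F (both at squared distance 80), and every other site is strictly farther — so X lies on the Hub-D–Hub-F Voronoi edge.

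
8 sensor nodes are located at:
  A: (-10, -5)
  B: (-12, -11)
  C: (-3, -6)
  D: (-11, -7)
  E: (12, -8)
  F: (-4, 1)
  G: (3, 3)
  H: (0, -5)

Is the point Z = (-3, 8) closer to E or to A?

Compare squared distances:
|ZE|² = (-3−12)² + (8−(-8))² = 225 + 256 = 481
|ZA|² = (-3−(-10))² + (8−(-5))² = 49 + 169 = 218
481 > 218, so A is closer.

A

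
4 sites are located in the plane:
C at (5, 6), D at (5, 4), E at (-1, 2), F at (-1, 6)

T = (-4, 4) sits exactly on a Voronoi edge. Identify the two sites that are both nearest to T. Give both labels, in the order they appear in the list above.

E and F

Squared distances from T to each site:
|TC|² = 81 + 4 = 85
|TD|² = 81 + 0 = 81
|TE|² = 9 + 4 = 13
|TF|² = 9 + 4 = 13
T is equidistant from E and F (both at squared distance 13), and every other site is strictly farther — so T lies on the E–F Voronoi edge.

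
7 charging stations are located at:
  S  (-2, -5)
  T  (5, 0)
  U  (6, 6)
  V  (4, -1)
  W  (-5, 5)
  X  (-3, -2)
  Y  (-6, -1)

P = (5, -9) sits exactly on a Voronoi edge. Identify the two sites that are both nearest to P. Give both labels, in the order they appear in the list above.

Squared distances from P to each site:
|PS|² = 49 + 16 = 65
|PT|² = 0 + 81 = 81
|PU|² = 1 + 225 = 226
|PV|² = 1 + 64 = 65
|PW|² = 100 + 196 = 296
|PX|² = 64 + 49 = 113
|PY|² = 121 + 64 = 185
P is equidistant from S and V (both at squared distance 65), and every other site is strictly farther — so P lies on the S–V Voronoi edge.

S and V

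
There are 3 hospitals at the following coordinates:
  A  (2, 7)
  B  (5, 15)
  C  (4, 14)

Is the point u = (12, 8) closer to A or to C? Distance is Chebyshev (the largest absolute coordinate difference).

C

d(u,A) = max(10, 1) = 10
d(u,C) = max(8, 6) = 8
10 > 8, so C is closer.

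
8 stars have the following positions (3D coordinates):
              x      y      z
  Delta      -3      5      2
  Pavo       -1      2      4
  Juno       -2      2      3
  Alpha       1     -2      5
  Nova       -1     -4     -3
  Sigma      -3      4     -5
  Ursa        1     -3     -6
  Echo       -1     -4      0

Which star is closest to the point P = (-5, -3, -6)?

Nova

Since √ is increasing, it suffices to compare squared distances:
d²(P, Delta) = (-5−(-3))² + (-3−5)² + (-6−2)² = 4 + 64 + 64 = 132
d²(P, Pavo) = (-5−(-1))² + (-3−2)² + (-6−4)² = 16 + 25 + 100 = 141
d²(P, Juno) = (-5−(-2))² + (-3−2)² + (-6−3)² = 9 + 25 + 81 = 115
d²(P, Alpha) = (-5−1)² + (-3−(-2))² + (-6−5)² = 36 + 1 + 121 = 158
d²(P, Nova) = (-5−(-1))² + (-3−(-4))² + (-6−(-3))² = 16 + 1 + 9 = 26
d²(P, Sigma) = (-5−(-3))² + (-3−4)² + (-6−(-5))² = 4 + 49 + 1 = 54
d²(P, Ursa) = (-5−1)² + (-3−(-3))² + (-6−(-6))² = 36 + 0 + 0 = 36
d²(P, Echo) = (-5−(-1))² + (-3−(-4))² + (-6−0)² = 16 + 1 + 36 = 53
The smallest is to Nova, so P lies in the Voronoi region of Nova.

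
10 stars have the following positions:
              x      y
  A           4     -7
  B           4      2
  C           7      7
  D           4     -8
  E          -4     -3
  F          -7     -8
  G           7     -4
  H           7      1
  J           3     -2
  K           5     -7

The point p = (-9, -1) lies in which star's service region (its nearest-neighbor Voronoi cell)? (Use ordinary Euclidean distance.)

Since √ is increasing, it suffices to compare squared distances:
|pA|² = (-9−4)² + (-1−(-7))² = 169 + 36 = 205
|pB|² = (-9−4)² + (-1−2)² = 169 + 9 = 178
|pC|² = (-9−7)² + (-1−7)² = 256 + 64 = 320
|pD|² = (-9−4)² + (-1−(-8))² = 169 + 49 = 218
|pE|² = (-9−(-4))² + (-1−(-3))² = 25 + 4 = 29
|pF|² = (-9−(-7))² + (-1−(-8))² = 4 + 49 = 53
|pG|² = (-9−7)² + (-1−(-4))² = 256 + 9 = 265
|pH|² = (-9−7)² + (-1−1)² = 256 + 4 = 260
|pJ|² = (-9−3)² + (-1−(-2))² = 144 + 1 = 145
|pK|² = (-9−5)² + (-1−(-7))² = 196 + 36 = 232
Minimum is at E.

E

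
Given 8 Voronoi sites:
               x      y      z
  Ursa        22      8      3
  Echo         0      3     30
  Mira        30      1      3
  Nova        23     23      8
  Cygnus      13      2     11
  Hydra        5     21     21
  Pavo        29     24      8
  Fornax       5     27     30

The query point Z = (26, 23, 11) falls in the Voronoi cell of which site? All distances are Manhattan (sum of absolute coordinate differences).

d(Z, Ursa) = |26−22| + |23−8| + |11−3| = 4 + 15 + 8 = 27
d(Z, Echo) = |26−0| + |23−3| + |11−30| = 26 + 20 + 19 = 65
d(Z, Mira) = |26−30| + |23−1| + |11−3| = 4 + 22 + 8 = 34
d(Z, Nova) = |26−23| + |23−23| + |11−8| = 3 + 0 + 3 = 6
d(Z, Cygnus) = |26−13| + |23−2| + |11−11| = 13 + 21 + 0 = 34
d(Z, Hydra) = |26−5| + |23−21| + |11−21| = 21 + 2 + 10 = 33
d(Z, Pavo) = |26−29| + |23−24| + |11−8| = 3 + 1 + 3 = 7
d(Z, Fornax) = |26−5| + |23−27| + |11−30| = 21 + 4 + 19 = 44
Nova is nearest.

Nova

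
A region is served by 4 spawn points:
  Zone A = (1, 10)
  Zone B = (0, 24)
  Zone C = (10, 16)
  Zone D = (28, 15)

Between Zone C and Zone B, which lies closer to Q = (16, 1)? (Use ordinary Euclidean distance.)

Compare squared distances:
d²(Q, Zone C) = (16−10)² + (1−16)² = 36 + 225 = 261
d²(Q, Zone B) = (16−0)² + (1−24)² = 256 + 529 = 785
261 < 785, so Zone C is closer.

Zone C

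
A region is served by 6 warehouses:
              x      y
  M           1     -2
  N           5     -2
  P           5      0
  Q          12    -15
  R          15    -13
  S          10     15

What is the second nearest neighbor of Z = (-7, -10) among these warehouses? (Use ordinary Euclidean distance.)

Since √ is increasing, it suffices to compare squared distances:
|ZM|² = (-7−1)² + (-10−(-2))² = 64 + 64 = 128
|ZN|² = (-7−5)² + (-10−(-2))² = 144 + 64 = 208
|ZP|² = (-7−5)² + (-10−0)² = 144 + 100 = 244
|ZQ|² = (-7−12)² + (-10−(-15))² = 361 + 25 = 386
|ZR|² = (-7−15)² + (-10−(-13))² = 484 + 9 = 493
|ZS|² = (-7−10)² + (-10−15)² = 289 + 625 = 914
Sorted ascending: M, N, P, … — the second-nearest is N.

N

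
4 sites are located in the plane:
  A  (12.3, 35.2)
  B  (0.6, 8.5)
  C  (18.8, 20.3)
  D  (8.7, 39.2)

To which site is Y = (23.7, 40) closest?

A

Squared Euclidean distances:
|YA|² = (23.7−12.3)² + (40−35.2)² = 129.96 + 23.04 = 153
|YB|² = (23.7−0.6)² + (40−8.5)² = 533.61 + 992.25 = 1525.86
|YC|² = (23.7−18.8)² + (40−20.3)² = 24.01 + 388.09 = 412.1
|YD|² = (23.7−8.7)² + (40−39.2)² = 225 + 0.64 = 225.64
The smallest is to A, so Y lies in the Voronoi region of A.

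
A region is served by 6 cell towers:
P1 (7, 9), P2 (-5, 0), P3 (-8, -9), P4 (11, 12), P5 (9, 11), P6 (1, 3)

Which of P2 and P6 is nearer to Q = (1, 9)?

Compare squared distances:
|QP2|² = (1−(-5))² + (9−0)² = 36 + 81 = 117
|QP6|² = (1−1)² + (9−3)² = 0 + 36 = 36
117 > 36, so P6 is closer.

P6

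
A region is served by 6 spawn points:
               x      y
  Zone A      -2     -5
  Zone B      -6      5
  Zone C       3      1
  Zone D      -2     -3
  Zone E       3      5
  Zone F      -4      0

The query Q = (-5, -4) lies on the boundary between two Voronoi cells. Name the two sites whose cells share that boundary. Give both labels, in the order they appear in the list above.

Squared distances from Q to each site:
d²(Q, Zone A) = (-5−(-2))² + (-4−(-5))² = 9 + 1 = 10
d²(Q, Zone B) = (-5−(-6))² + (-4−5)² = 1 + 81 = 82
d²(Q, Zone C) = (-5−3)² + (-4−1)² = 64 + 25 = 89
d²(Q, Zone D) = (-5−(-2))² + (-4−(-3))² = 9 + 1 = 10
d²(Q, Zone E) = (-5−3)² + (-4−5)² = 64 + 81 = 145
d²(Q, Zone F) = (-5−(-4))² + (-4−0)² = 1 + 16 = 17
Q is equidistant from Zone A and Zone D (both at squared distance 10), and every other site is strictly farther — so Q lies on the Zone A–Zone D Voronoi edge.

Zone A and Zone D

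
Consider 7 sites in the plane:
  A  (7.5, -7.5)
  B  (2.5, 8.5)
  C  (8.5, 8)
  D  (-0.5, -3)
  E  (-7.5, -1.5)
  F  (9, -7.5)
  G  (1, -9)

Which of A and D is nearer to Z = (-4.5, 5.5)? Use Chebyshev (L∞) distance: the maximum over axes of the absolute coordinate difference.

D

d(Z,A) = max(12, 13) = 13
d(Z,D) = max(4, 8.5) = 8.5
13 > 8.5, so D is closer.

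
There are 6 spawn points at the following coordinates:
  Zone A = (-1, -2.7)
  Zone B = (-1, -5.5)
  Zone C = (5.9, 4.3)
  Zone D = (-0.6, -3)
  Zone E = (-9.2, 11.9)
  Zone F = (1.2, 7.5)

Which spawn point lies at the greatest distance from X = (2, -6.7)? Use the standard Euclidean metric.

Zone E

Squared Euclidean distances:
d²(X, Zone A) = (2−(-1))² + (-6.7−(-2.7))² = 9 + 16 = 25
d²(X, Zone B) = (2−(-1))² + (-6.7−(-5.5))² = 9 + 1.44 = 10.44
d²(X, Zone C) = (2−5.9)² + (-6.7−4.3)² = 15.21 + 121 = 136.21
d²(X, Zone D) = (2−(-0.6))² + (-6.7−(-3))² = 6.76 + 13.69 = 20.45
d²(X, Zone E) = (2−(-9.2))² + (-6.7−11.9)² = 125.44 + 345.96 = 471.4
d²(X, Zone F) = (2−1.2)² + (-6.7−7.5)² = 0.64 + 201.64 = 202.28
The largest is to Zone E.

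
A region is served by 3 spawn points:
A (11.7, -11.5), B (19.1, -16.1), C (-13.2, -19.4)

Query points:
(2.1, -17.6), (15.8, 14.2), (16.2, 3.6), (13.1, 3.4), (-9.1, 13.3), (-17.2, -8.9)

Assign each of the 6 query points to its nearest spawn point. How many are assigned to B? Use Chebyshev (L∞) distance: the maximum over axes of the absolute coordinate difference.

(2.1, -17.6) — d to each: A:9.6, B:17, C:15.3 → nearest is A
(15.8, 14.2) — d to each: A:25.7, B:30.3, C:33.6 → nearest is A
(16.2, 3.6) — d to each: A:15.1, B:19.7, C:29.4 → nearest is A
(13.1, 3.4) — d to each: A:14.9, B:19.5, C:26.3 → nearest is A
(-9.1, 13.3) — d to each: A:24.8, B:29.4, C:32.7 → nearest is A
(-17.2, -8.9) — d to each: A:28.9, B:36.3, C:10.5 → nearest is C
0 of the 6 points have B as nearest.

0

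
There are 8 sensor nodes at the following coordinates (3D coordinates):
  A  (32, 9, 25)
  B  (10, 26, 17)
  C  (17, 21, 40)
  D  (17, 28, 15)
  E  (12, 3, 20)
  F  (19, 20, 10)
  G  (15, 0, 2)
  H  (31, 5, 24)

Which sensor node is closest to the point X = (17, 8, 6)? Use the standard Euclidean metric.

G

Squared Euclidean distances:
|XA|² = 225 + 1 + 361 = 587
|XB|² = 49 + 324 + 121 = 494
|XC|² = 0 + 169 + 1156 = 1325
|XD|² = 0 + 400 + 81 = 481
|XE|² = 25 + 25 + 196 = 246
|XF|² = 4 + 144 + 16 = 164
|XG|² = 4 + 64 + 16 = 84
|XH|² = 196 + 9 + 324 = 529
Minimum is at G.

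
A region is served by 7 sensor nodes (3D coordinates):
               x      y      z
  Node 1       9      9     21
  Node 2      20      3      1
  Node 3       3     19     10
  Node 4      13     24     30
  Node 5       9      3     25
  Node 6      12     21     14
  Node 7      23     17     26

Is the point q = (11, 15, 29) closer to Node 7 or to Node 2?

Node 7

Compare squared distances:
d²(q, Node 7) = (11−23)² + (15−17)² + (29−26)² = 144 + 4 + 9 = 157
d²(q, Node 2) = (11−20)² + (15−3)² + (29−1)² = 81 + 144 + 784 = 1009
157 < 1009, so Node 7 is closer.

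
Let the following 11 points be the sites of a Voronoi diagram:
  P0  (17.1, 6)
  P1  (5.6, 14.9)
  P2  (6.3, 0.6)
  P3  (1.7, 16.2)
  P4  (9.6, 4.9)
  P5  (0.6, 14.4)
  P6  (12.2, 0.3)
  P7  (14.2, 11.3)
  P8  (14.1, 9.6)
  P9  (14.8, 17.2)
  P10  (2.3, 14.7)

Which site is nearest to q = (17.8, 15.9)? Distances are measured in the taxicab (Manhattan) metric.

P9

d(q,P0) = |17.8−17.1| + |15.9−6| = 0.7 + 9.9 = 10.6
d(q,P1) = |17.8−5.6| + |15.9−14.9| = 12.2 + 1 = 13.2
d(q,P2) = |17.8−6.3| + |15.9−0.6| = 11.5 + 15.3 = 26.8
d(q,P3) = |17.8−1.7| + |15.9−16.2| = 16.1 + 0.3 = 16.4
d(q,P4) = |17.8−9.6| + |15.9−4.9| = 8.2 + 11 = 19.2
d(q,P5) = |17.8−0.6| + |15.9−14.4| = 17.2 + 1.5 = 18.7
d(q,P6) = |17.8−12.2| + |15.9−0.3| = 5.6 + 15.6 = 21.2
d(q,P7) = |17.8−14.2| + |15.9−11.3| = 3.6 + 4.6 = 8.2
d(q,P8) = |17.8−14.1| + |15.9−9.6| = 3.7 + 6.3 = 10
d(q,P9) = |17.8−14.8| + |15.9−17.2| = 3 + 1.3 = 4.3
d(q, P10) = |17.8−2.3| + |15.9−14.7| = 15.5 + 1.2 = 16.7
Minimum is at P9.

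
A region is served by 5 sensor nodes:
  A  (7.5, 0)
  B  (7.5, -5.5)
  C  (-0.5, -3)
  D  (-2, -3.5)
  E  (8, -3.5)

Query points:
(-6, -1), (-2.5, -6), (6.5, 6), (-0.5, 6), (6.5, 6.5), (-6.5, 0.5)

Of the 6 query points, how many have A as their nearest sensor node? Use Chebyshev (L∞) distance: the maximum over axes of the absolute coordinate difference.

(-6, -1) — d to each: A:13.5, B:13.5, C:5.5, D:4, E:14 → nearest is D
(-2.5, -6) — d to each: A:10, B:10, C:3, D:2.5, E:10.5 → nearest is D
(6.5, 6) — d to each: A:6, B:11.5, C:9, D:9.5, E:9.5 → nearest is A
(-0.5, 6) — d to each: A:8, B:11.5, C:9, D:9.5, E:9.5 → nearest is A
(6.5, 6.5) — d to each: A:6.5, B:12, C:9.5, D:10, E:10 → nearest is A
(-6.5, 0.5) — d to each: A:14, B:14, C:6, D:4.5, E:14.5 → nearest is D
3 of the 6 points have A as nearest.

3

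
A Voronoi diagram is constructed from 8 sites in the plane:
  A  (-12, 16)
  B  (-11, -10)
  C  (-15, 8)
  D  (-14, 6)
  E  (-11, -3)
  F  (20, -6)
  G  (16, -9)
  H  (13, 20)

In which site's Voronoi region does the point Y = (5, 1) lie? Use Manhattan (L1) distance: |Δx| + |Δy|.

d(Y,A) = |5−(-12)| + |1−16| = 17 + 15 = 32
d(Y,B) = |5−(-11)| + |1−(-10)| = 16 + 11 = 27
d(Y,C) = |5−(-15)| + |1−8| = 20 + 7 = 27
d(Y,D) = |5−(-14)| + |1−6| = 19 + 5 = 24
d(Y,E) = |5−(-11)| + |1−(-3)| = 16 + 4 = 20
d(Y,F) = |5−20| + |1−(-6)| = 15 + 7 = 22
d(Y,G) = |5−16| + |1−(-9)| = 11 + 10 = 21
d(Y,H) = |5−13| + |1−20| = 8 + 19 = 27
The smallest is to E, so Y lies in the Voronoi region of E.

E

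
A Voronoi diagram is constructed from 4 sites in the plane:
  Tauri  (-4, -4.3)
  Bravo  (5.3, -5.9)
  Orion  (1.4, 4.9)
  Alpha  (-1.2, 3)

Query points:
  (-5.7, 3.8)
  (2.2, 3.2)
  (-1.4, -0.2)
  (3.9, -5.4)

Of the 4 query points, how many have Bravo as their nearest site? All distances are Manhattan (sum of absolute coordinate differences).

1

(-5.7, 3.8) — d to each: Tauri:9.8, Bravo:20.7, Orion:8.2, Alpha:5.3 → nearest is Alpha
(2.2, 3.2) — d to each: Tauri:13.7, Bravo:12.2, Orion:2.5, Alpha:3.6 → nearest is Orion
(-1.4, -0.2) — d to each: Tauri:6.7, Bravo:12.4, Orion:7.9, Alpha:3.4 → nearest is Alpha
(3.9, -5.4) — d to each: Tauri:9, Bravo:1.9, Orion:12.8, Alpha:13.5 → nearest is Bravo
1 of the 4 points has Bravo as nearest.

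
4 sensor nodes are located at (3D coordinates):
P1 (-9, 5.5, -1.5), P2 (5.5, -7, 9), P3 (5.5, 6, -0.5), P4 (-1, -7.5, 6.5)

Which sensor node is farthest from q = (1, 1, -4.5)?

P2

Compare squared distances (the ordering matches that of the actual distances):
|qP1|² = (1−(-9))² + (1−5.5)² + (-4.5−(-1.5))² = 100 + 20.25 + 9 = 129.25
|qP2|² = (1−5.5)² + (1−(-7))² + (-4.5−9)² = 20.25 + 64 + 182.25 = 266.5
|qP3|² = (1−5.5)² + (1−6)² + (-4.5−(-0.5))² = 20.25 + 25 + 16 = 61.25
|qP4|² = (1−(-1))² + (1−(-7.5))² + (-4.5−6.5)² = 4 + 72.25 + 121 = 197.25
The largest is to P2.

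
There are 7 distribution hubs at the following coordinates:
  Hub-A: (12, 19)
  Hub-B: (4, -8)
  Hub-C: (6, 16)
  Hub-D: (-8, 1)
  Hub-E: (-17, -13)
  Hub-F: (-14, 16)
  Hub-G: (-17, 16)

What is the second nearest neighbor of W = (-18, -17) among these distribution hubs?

Squared Euclidean distances:
d²(W, Hub-A) = (-18−12)² + (-17−19)² = 900 + 1296 = 2196
d²(W, Hub-B) = (-18−4)² + (-17−(-8))² = 484 + 81 = 565
d²(W, Hub-C) = (-18−6)² + (-17−16)² = 576 + 1089 = 1665
d²(W, Hub-D) = (-18−(-8))² + (-17−1)² = 100 + 324 = 424
d²(W, Hub-E) = (-18−(-17))² + (-17−(-13))² = 1 + 16 = 17
d²(W, Hub-F) = (-18−(-14))² + (-17−16)² = 16 + 1089 = 1105
d²(W, Hub-G) = (-18−(-17))² + (-17−16)² = 1 + 1089 = 1090
Sorted ascending: Hub-E, Hub-D, Hub-B, … — the second-nearest is Hub-D.

Hub-D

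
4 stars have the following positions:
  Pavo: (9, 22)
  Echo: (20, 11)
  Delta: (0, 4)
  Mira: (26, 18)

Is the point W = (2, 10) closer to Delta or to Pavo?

Delta

Compare squared distances:
d²(W, Delta) = (2−0)² + (10−4)² = 4 + 36 = 40
d²(W, Pavo) = (2−9)² + (10−22)² = 49 + 144 = 193
40 < 193, so Delta is closer.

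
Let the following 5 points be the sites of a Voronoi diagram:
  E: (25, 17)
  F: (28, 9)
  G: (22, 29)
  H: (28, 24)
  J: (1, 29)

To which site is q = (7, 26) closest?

J

Since √ is increasing, it suffices to compare squared distances:
|qE|² = 324 + 81 = 405
|qF|² = 441 + 289 = 730
|qG|² = 225 + 9 = 234
|qH|² = 441 + 4 = 445
|qJ|² = 36 + 9 = 45
Minimum is at J.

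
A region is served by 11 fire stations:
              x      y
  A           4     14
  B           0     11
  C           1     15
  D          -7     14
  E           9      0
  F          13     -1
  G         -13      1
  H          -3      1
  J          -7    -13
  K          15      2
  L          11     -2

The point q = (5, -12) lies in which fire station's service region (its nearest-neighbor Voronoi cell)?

Squared Euclidean distances:
|qA|² = 1 + 676 = 677
|qB|² = 25 + 529 = 554
|qC|² = 16 + 729 = 745
|qD|² = 144 + 676 = 820
|qE|² = 16 + 144 = 160
|qF|² = 64 + 121 = 185
|qG|² = 324 + 169 = 493
|qH|² = 64 + 169 = 233
|qJ|² = 144 + 1 = 145
|qK|² = 100 + 196 = 296
|qL|² = 36 + 100 = 136
Minimum is at L.

L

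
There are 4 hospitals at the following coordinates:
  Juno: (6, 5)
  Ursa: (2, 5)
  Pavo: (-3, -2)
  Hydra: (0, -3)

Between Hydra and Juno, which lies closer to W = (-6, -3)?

Hydra

Compare squared distances:
d²(W, Hydra) = (-6−0)² + (-3−(-3))² = 36 + 0 = 36
d²(W, Juno) = (-6−6)² + (-3−5)² = 144 + 64 = 208
36 < 208, so Hydra is closer.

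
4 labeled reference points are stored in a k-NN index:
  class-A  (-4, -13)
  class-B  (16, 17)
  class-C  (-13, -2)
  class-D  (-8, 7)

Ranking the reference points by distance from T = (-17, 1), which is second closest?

Since √ is increasing, it suffices to compare squared distances:
d²(T, class-A) = (-17−(-4))² + (1−(-13))² = 169 + 196 = 365
d²(T, class-B) = (-17−16)² + (1−17)² = 1089 + 256 = 1345
d²(T, class-C) = (-17−(-13))² + (1−(-2))² = 16 + 9 = 25
d²(T, class-D) = (-17−(-8))² + (1−7)² = 81 + 36 = 117
Sorted ascending: class-C, class-D, class-A, … — the second-nearest is class-D.

class-D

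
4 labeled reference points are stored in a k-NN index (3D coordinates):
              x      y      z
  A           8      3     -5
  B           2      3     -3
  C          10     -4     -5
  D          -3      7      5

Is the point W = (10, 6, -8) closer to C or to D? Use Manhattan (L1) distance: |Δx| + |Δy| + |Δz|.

d(W,C) = |10−10| + |6−(-4)| + |-8−(-5)| = 0 + 10 + 3 = 13
d(W,D) = |10−(-3)| + |6−7| + |-8−5| = 13 + 1 + 13 = 27
13 < 27, so C is closer.

C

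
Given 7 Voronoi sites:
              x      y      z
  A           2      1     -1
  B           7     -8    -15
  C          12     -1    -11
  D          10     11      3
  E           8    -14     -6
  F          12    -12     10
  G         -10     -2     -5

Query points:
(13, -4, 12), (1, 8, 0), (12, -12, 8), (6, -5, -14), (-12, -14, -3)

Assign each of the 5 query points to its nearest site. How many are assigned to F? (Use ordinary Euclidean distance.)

(13, -4, 12) — d² to each: A:315, B:781, C:539, D:315, E:449, F:69, G:822 → nearest is F
(1, 8, 0) — d² to each: A:51, B:517, C:323, D:99, E:569, F:621, G:246 → nearest is A
(12, -12, 8) — d² to each: A:350, B:570, C:482, D:558, E:216, F:4, G:753 → nearest is F
(6, -5, -14) — d² to each: A:221, B:11, C:61, D:561, E:149, F:661, G:346 → nearest is B
(-12, -14, -3) — d² to each: A:425, B:541, C:809, D:1145, E:409, F:749, G:152 → nearest is G
2 of the 5 points have F as nearest.

2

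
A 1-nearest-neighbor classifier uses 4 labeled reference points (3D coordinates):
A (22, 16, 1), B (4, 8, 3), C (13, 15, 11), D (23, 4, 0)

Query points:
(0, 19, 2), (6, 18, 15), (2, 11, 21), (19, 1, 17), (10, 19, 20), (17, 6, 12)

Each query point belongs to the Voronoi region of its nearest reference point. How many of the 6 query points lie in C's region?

5

(0, 19, 2) — d² to each: A:494, B:138, C:266, D:758 → nearest is B
(6, 18, 15) — d² to each: A:456, B:248, C:74, D:710 → nearest is C
(2, 11, 21) — d² to each: A:825, B:337, C:237, D:931 → nearest is C
(19, 1, 17) — d² to each: A:490, B:470, C:268, D:314 → nearest is C
(10, 19, 20) — d² to each: A:514, B:446, C:106, D:794 → nearest is C
(17, 6, 12) — d² to each: A:246, B:254, C:98, D:184 → nearest is C
5 of the 6 points have C as nearest.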